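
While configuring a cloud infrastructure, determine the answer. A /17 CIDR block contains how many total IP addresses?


Given: CIDR prefix /17
Host bits = 32 - 17 = 15
Total addresses = 2^15 = 32768

32768


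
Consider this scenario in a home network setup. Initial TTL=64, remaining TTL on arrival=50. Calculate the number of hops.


Given: initial TTL = 64, received TTL = 50
Hops = initial TTL - received TTL
Hops = 64 - 50 = 14

14


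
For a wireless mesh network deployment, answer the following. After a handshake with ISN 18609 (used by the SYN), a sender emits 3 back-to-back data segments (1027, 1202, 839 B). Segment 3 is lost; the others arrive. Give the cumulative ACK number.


SYN uses sequence number 18609; first data byte = ISN + 1 = 18610.
Segment 1: SEQ = 18610, len = 1027 B, covers [18610, 19636]
Segment 2: SEQ = 19637, len = 1202 B, covers [19637, 20838]
Segment 3: SEQ = 20839, len = 839 B, covers [20839, 21677] [LOST]
In-order data received: bytes [18610, 20838] (segments 1..2).
Segment 3 missing -> gap begins at byte 20839.
Cumulative ACK = next expected in-order byte = 18610 + 1027 + 1202 = 20839

20839


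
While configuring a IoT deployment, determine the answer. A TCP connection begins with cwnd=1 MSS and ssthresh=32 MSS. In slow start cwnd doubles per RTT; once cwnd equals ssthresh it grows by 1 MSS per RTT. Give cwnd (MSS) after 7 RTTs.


RTT 0: cwnd = 1 MSS (initial)
RTT 1: cwnd = 2 MSS (slow start, doubled)
RTT 2: cwnd = 4 MSS (slow start, doubled)
RTT 3: cwnd = 8 MSS (slow start, doubled)
RTT 4: cwnd = 16 MSS (slow start, doubled)
RTT 5: cwnd = 32 MSS (slow start, doubled)
RTT 6: cwnd = 33 MSS (congestion avoidance, +1)
RTT 7: cwnd = 34 MSS (congestion avoidance, +1)

34


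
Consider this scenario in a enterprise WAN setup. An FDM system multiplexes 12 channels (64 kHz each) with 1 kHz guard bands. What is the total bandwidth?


Given: 12 channels, 64 kHz each, guard = 1 kHz
Channel bandwidth = 12 * 64 = 768 kHz
Guard bands = 11 gaps * 1 kHz = 11 kHz
Total = 768 + 11 = 779 kHz

779


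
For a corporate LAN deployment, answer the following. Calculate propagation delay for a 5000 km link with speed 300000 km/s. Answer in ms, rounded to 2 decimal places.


Given: distance = 5000 km, speed = 300000 km/s
Delay = distance / speed = 5000 / 300000 seconds
Delay in ms = 5000 * 1000 / 300000
Delay = 16.6667 ms
Rounded to 2 dp = 16.67 ms

16.67


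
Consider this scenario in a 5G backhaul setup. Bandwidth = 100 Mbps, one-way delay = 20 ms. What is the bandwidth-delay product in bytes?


Given: bandwidth = 100 Mbps, delay = 20 ms
BDP in bits = 100 * 10^6 * 20 / 1000
BDP in bits = 2000000
BDP in bytes = 2000000 / 8 = 250000

250000


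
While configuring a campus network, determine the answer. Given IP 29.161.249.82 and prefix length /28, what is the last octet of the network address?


Given: IP = 29.161.249.82, prefix = /28
Subnet mask = 255.255.255.240
Last octet of IP: 82
Last octet of mask: 240
Network last octet = 82 AND 240 = 80

80


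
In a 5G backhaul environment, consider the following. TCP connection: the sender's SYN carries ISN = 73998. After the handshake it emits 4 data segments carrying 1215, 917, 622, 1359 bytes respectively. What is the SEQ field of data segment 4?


The SYN occupies sequence number ISN = 73998, so the first data byte is ISN + 1 = 73999.
SEQ of data segment i = (ISN + 1) + sum of payload sizes of segments 1..i-1.
Segment 1: SEQ = 73999, payload = 1215 bytes
Segment 2: SEQ = 75214, payload = 917 bytes
Segment 3: SEQ = 76131, payload = 622 bytes
Segment 4: SEQ = 76753, payload = 1359 bytes
SEQ of segment 4 = 73999 + 1215 + 917 + 622 = 76753

76753


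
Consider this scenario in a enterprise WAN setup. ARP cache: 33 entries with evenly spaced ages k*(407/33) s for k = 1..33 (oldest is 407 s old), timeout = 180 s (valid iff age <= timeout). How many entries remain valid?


Ages are k * 407/33 s for k = 1..33 (spacing = 12.3333 s).
Entry k is valid iff k * 407/33 <= 180 iff k <= 33 * 180 / 407 = 14.5946
n_valid = floor(14.5946) = 14
(n_stale = 33 - 14 = 19)

14


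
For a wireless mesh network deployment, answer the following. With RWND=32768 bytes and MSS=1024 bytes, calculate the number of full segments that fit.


Given: RWND = 32768 bytes, MSS = 1024 bytes
Full segments = floor(RWND / MSS)
Full segments = floor(32768 / 1024)
Full segments = floor(32.0) = 32

32


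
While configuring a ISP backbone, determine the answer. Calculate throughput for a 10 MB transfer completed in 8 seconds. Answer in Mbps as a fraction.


Given: file = 10 MB, time = 8 s
File in Mb = 10 * 8 = 80 Mb
Throughput = 80 / 8 Mbps
Throughput = 10 Mbps

10


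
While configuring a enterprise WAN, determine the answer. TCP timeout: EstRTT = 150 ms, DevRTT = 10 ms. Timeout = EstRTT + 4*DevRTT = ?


Given: EstRTT = 150 ms, DevRTT = 10 ms
Timeout = EstRTT + 4 * DevRTT
4 * DevRTT = 4 * 10 = 40
Timeout = 150 + 40 = 190 ms

190


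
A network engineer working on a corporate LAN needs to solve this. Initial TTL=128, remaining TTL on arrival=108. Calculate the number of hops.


Given: initial TTL = 128, received TTL = 108
Hops = initial TTL - received TTL
Hops = 128 - 108 = 20

20


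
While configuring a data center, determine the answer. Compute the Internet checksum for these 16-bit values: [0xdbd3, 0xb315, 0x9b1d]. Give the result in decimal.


Given words: [0xdbd3, 0xb315, 0x9b1d]
Step 1: Sum all words
Raw sum = 56275 + 45845 + 39709 = 141829
Step 2: Fold carry: (10757 + 2) = 10759
One's complement = ~10759 & 0xFFFF = 54776

54776


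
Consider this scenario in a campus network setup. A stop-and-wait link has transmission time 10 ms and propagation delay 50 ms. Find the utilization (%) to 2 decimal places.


Given: Ttrans = 10 ms, Tprop = 50 ms
RTT = 2 * Tprop = 2 * 50 = 100 ms
U = Ttrans / (Ttrans + RTT)
U = 10 / (10 + 100)
U = 10 / 110 = 0.090909
U% = 9.09%

9.09


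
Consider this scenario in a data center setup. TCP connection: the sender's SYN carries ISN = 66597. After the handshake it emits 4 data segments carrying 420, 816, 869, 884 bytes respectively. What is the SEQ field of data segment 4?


The SYN occupies sequence number ISN = 66597, so the first data byte is ISN + 1 = 66598.
SEQ of data segment i = (ISN + 1) + sum of payload sizes of segments 1..i-1.
Segment 1: SEQ = 66598, payload = 420 bytes
Segment 2: SEQ = 67018, payload = 816 bytes
Segment 3: SEQ = 67834, payload = 869 bytes
Segment 4: SEQ = 68703, payload = 884 bytes
SEQ of segment 4 = 66598 + 420 + 816 + 869 = 68703

68703


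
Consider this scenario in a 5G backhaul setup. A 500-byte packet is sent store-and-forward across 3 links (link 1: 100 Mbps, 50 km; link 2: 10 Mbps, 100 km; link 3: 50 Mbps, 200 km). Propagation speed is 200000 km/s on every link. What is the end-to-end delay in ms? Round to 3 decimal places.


Packet = 500 bytes = 4000 bits. Store-and-forward: sum (t_trans + t_prop) per link.
Link 1: t_trans = 4000/(100*10^6) s = 0.0400 ms; t_prop = 50/200000 s = 0.2500 ms; subtotal = 0.2900 ms
Link 2: t_trans = 4000/(10*10^6) s = 0.4000 ms; t_prop = 100/200000 s = 0.5000 ms; subtotal = 0.9000 ms
Link 3: t_trans = 4000/(50*10^6) s = 0.0800 ms; t_prop = 200/200000 s = 1.0000 ms; subtotal = 1.0800 ms
End-to-end = 0.2900 + 0.9000 + 1.0800 = 2.2700 ms -> 2.270 ms (3 dp)

2.270


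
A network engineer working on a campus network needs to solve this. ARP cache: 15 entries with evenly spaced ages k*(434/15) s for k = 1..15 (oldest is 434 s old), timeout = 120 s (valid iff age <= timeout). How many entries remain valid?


Ages are k * 434/15 s for k = 1..15 (spacing = 28.9333 s).
Entry k is valid iff k * 434/15 <= 120 iff k <= 15 * 120 / 434 = 4.1475
n_valid = floor(4.1475) = 4
(n_stale = 15 - 4 = 11)

4


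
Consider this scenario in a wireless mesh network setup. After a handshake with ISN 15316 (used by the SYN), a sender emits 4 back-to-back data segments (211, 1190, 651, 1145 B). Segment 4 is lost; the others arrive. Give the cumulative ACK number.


SYN uses sequence number 15316; first data byte = ISN + 1 = 15317.
Segment 1: SEQ = 15317, len = 211 B, covers [15317, 15527]
Segment 2: SEQ = 15528, len = 1190 B, covers [15528, 16717]
Segment 3: SEQ = 16718, len = 651 B, covers [16718, 17368]
Segment 4: SEQ = 17369, len = 1145 B, covers [17369, 18513] [LOST]
In-order data received: bytes [15317, 17368] (segments 1..3).
Segment 4 missing -> gap begins at byte 17369.
Cumulative ACK = next expected in-order byte = 15317 + 211 + 1190 + 651 = 17369

17369


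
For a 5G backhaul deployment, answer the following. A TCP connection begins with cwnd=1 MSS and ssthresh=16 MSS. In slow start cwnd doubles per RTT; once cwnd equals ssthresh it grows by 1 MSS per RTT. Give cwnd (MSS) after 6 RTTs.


RTT 0: cwnd = 1 MSS (initial)
RTT 1: cwnd = 2 MSS (slow start, doubled)
RTT 2: cwnd = 4 MSS (slow start, doubled)
RTT 3: cwnd = 8 MSS (slow start, doubled)
RTT 4: cwnd = 16 MSS (slow start, doubled)
RTT 5: cwnd = 17 MSS (congestion avoidance, +1)
RTT 6: cwnd = 18 MSS (congestion avoidance, +1)

18


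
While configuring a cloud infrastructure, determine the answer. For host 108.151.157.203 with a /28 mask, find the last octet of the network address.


Given: IP = 108.151.157.203, prefix = /28
Subnet mask = 255.255.255.240
Last octet of IP: 203
Last octet of mask: 240
Network last octet = 203 AND 240 = 192

192


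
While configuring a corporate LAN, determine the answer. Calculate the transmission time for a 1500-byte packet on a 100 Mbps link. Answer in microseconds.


Given: packet = 1500 bytes, bandwidth = 100 Mbps
Packet in bits = 1500 * 8 = 12000 bits
Bandwidth = 100 * 10^6 = 100000000 bps
Time = 12000 / 100000000 seconds
Time in us = 12000 * 10^6 / 100000000 = 120

120


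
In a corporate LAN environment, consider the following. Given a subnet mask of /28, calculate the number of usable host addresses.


Given: subnet mask /28
Host bits = 32 - 28 = 4
Total addresses = 2^4 = 16
Usable hosts = 16 - 2 (network + broadcast) = 14

14


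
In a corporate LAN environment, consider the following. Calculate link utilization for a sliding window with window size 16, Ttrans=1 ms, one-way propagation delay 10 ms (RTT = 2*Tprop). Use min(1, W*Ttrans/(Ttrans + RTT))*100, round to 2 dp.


Given: W = 16, Ttrans = 1 ms, RTT = 20 ms (= 2 * Tprop, Tprop = 10 ms)
Cycle time = Ttrans + RTT = 1 + 20 = 21 ms (first packet sent until its ACK returns)
W * Ttrans = 16 * 1 = 16 ms of sending per cycle
W * Ttrans / (Ttrans + RTT) = 16 / 21 = 0.761905
U = min(1, 0.761905) = 0.761905
U% = 76.19%

76.19


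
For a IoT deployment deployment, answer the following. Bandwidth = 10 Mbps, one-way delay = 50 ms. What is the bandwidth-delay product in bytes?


Given: bandwidth = 10 Mbps, delay = 50 ms
BDP in bits = 10 * 10^6 * 50 / 1000
BDP in bits = 500000
BDP in bytes = 500000 / 8 = 62500

62500


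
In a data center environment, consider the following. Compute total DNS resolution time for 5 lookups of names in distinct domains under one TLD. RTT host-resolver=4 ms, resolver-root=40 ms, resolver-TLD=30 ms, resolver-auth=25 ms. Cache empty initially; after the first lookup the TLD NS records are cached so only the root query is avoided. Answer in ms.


Lookup 1 (cold cache): local + root + TLD + auth = 4 + 40 + 30 + 25 = 99 ms
Lookups 2..5 (TLD NS cached -> skip root; new domain -> still ask TLD and auth): local + TLD + auth = 4 + 30 + 25 = 59 ms each
Remaining 4 lookups: 4 * 59 = 236 ms
Total = 99 + 236 = 335 ms

335


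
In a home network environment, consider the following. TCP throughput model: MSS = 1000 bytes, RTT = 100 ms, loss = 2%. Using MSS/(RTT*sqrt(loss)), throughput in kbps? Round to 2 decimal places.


Given: MSS = 1000 bytes, RTT = 100 ms, loss = 2%
RTT in seconds = 100 / 1000 = 0.1
Loss rate = 2% = 0.02
sqrt(loss) = sqrt(0.02) = 0.141421356237
Throughput (bytes/s) = 1000 / (0.1 * 0.141421356237) = 70710.6781
Throughput (kbps) = 70710.6781 * 8 / 1000 = 565.685425 -> 565.69 kbps (2 dp)

565.69


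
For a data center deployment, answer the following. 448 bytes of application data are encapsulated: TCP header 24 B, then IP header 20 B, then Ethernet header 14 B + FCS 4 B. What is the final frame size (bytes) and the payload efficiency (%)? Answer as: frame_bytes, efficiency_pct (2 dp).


TCP segment = 448 + 24 = 472 B
IP packet = 472 + 20 = 492 B
Ethernet frame = 492 + 14 + 4 = 510 B
Efficiency = app / frame = 448 / 510 = 0.878431 = 87.8431% -> 87.84% (2 dp)

510, 87.84


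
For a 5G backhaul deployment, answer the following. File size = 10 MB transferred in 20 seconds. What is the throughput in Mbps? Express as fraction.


Given: file = 10 MB, time = 20 s
File in Mb = 10 * 8 = 80 Mb
Throughput = 80 / 20 Mbps
Throughput = 4 Mbps

4


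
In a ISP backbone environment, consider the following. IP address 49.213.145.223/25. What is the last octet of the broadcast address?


Given: IP = 49.213.145.223, prefix = /25
Host bits = 32 - 25 = 7
Network last octet = 223 AND mask = 128
Host part size = 2^7 - 1 = 127
Broadcast last octet = 128 OR 127 = 255

255


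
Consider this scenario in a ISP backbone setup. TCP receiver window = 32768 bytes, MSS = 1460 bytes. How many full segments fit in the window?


Given: RWND = 32768 bytes, MSS = 1460 bytes
Full segments = floor(RWND / MSS)
Full segments = floor(32768 / 1460)
Full segments = floor(22.4438) = 22

22


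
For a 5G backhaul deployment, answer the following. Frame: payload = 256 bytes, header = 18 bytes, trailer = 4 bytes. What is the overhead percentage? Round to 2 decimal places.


Given: payload = 256 B, header = 18 B, trailer = 4 B
Overhead bytes = header + trailer = 18 + 4 = 22
Total frame = payload + overhead = 256 + 22 = 278
Overhead % = 22 / 278 * 100 = 7.9137% -> 7.91% (2 dp)

7.91


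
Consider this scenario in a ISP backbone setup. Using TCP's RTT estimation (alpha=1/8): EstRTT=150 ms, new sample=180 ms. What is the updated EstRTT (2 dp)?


Given: EstRTT = 150 ms, SampleRTT = 180 ms, alpha = 1/8
New EstRTT = (1 - alpha) * EstRTT + alpha * SampleRTT
(7/8) * 150 = 131.25
(1/8) * 180 = 22.5
New EstRTT = 131.25 + 22.5 = 153.75 ms -> 153.75 ms (2 dp)

153.75


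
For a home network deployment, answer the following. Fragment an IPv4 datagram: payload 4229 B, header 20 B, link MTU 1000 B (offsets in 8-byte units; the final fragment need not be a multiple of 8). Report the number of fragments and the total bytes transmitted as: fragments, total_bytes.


Max data per non-final fragment = floor((MTU - header)/8)*8 = floor((1000 - 20)/8)*8 = floor(980/8)*8 = 976 B
Final fragment needs no 8-byte alignment: it can carry up to MTU - header = 980 B
Non-final fragments needed = ceil((payload - 980) / 976) = ceil(3249/976) = ceil(3.3289) = 4
Number of fragments = 4 + 1 = 5
Fragment sizes (data): 4 * 976 B + 325 B (last, 325 <= 980 OK)
Total bytes sent = payload + n_frags * header = 4229 + 5*20 = 4229 + 100 = 4329 B

5, 4329


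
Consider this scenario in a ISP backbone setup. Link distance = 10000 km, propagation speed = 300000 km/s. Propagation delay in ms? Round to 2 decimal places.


Given: distance = 10000 km, speed = 300000 km/s
Delay = distance / speed = 10000 / 300000 seconds
Delay in ms = 10000 * 1000 / 300000
Delay = 33.3333 ms
Rounded to 2 dp = 33.33 ms

33.33


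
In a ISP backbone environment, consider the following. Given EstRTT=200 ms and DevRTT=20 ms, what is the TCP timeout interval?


Given: EstRTT = 200 ms, DevRTT = 20 ms
Timeout = EstRTT + 4 * DevRTT
4 * DevRTT = 4 * 20 = 80
Timeout = 200 + 80 = 280 ms

280


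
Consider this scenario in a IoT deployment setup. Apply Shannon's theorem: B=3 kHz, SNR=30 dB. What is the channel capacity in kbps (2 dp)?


Given: B = 3 kHz, SNR = 30 dB
SNR linear = 10^(30/10) = 1000
1 + SNR = 1001
log2(1001) = 9.9672262588
C = 3 * 1000 * 9.9672262588 = 29901.6788 bps
C = 29.901679 kbps -> 29.90 kbps (2 dp)

29.90


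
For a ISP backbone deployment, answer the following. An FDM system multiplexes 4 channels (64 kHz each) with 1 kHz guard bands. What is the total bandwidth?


Given: 4 channels, 64 kHz each, guard = 1 kHz
Channel bandwidth = 4 * 64 = 256 kHz
Guard bands = 3 gaps * 1 kHz = 3 kHz
Total = 256 + 3 = 259 kHz

259


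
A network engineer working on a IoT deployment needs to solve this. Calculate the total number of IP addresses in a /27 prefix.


Given: CIDR prefix /27
Host bits = 32 - 27 = 5
Total addresses = 2^5 = 32

32


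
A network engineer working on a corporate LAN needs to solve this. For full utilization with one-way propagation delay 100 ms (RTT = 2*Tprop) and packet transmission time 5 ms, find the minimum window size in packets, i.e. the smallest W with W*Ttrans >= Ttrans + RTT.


Given: Ttrans = 5 ms, RTT = 200 ms (= 2 * Tprop, Tprop = 100 ms)
Time until first ACK returns = Ttrans + RTT = 5 + 200 = 205 ms
Need W * Ttrans >= Ttrans + RTT  ->  W >= (Ttrans + RTT) / Ttrans
(Ttrans + RTT) / Ttrans = 205 / 5 = 41
W_min = ceil(41) = 41

41


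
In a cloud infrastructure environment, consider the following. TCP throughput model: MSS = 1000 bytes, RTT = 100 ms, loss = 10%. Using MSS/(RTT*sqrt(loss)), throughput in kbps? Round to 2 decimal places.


Given: MSS = 1000 bytes, RTT = 100 ms, loss = 10%
RTT in seconds = 100 / 1000 = 0.1
Loss rate = 10% = 0.1
sqrt(loss) = sqrt(0.1) = 0.316227766017
Throughput (bytes/s) = 1000 / (0.1 * 0.316227766017) = 31622.7766
Throughput (kbps) = 31622.7766 * 8 / 1000 = 252.982213 -> 252.98 kbps (2 dp)

252.98


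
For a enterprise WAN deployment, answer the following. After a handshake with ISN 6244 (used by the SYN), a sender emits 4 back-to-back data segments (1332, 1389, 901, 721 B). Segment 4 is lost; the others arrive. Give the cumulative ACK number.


SYN uses sequence number 6244; first data byte = ISN + 1 = 6245.
Segment 1: SEQ = 6245, len = 1332 B, covers [6245, 7576]
Segment 2: SEQ = 7577, len = 1389 B, covers [7577, 8965]
Segment 3: SEQ = 8966, len = 901 B, covers [8966, 9866]
Segment 4: SEQ = 9867, len = 721 B, covers [9867, 10587] [LOST]
In-order data received: bytes [6245, 9866] (segments 1..3).
Segment 4 missing -> gap begins at byte 9867.
Cumulative ACK = next expected in-order byte = 6245 + 1332 + 1389 + 901 = 9867

9867


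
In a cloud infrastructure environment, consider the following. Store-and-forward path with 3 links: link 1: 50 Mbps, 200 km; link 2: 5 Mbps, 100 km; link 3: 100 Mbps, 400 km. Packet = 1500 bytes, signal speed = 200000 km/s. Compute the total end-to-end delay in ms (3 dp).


Packet = 1500 bytes = 12000 bits. Store-and-forward: sum (t_trans + t_prop) per link.
Link 1: t_trans = 12000/(50*10^6) s = 0.2400 ms; t_prop = 200/200000 s = 1.0000 ms; subtotal = 1.2400 ms
Link 2: t_trans = 12000/(5*10^6) s = 2.4000 ms; t_prop = 100/200000 s = 0.5000 ms; subtotal = 2.9000 ms
Link 3: t_trans = 12000/(100*10^6) s = 0.1200 ms; t_prop = 400/200000 s = 2.0000 ms; subtotal = 2.1200 ms
End-to-end = 1.2400 + 2.9000 + 2.1200 = 6.2600 ms -> 6.260 ms (3 dp)

6.260


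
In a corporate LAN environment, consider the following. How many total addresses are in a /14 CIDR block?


Given: CIDR prefix /14
Host bits = 32 - 14 = 18
Total addresses = 2^18 = 262144

262144


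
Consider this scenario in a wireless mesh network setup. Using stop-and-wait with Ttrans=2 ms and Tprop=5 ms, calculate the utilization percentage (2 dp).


Given: Ttrans = 2 ms, Tprop = 5 ms
RTT = 2 * Tprop = 2 * 5 = 10 ms
U = Ttrans / (Ttrans + RTT)
U = 2 / (2 + 10)
U = 2 / 12 = 0.166667
U% = 16.67%

16.67


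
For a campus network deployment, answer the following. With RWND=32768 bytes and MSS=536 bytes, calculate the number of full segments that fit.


Given: RWND = 32768 bytes, MSS = 536 bytes
Full segments = floor(RWND / MSS)
Full segments = floor(32768 / 536)
Full segments = floor(61.1343) = 61

61


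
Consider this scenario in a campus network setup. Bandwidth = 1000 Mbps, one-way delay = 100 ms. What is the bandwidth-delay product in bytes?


Given: bandwidth = 1000 Mbps, delay = 100 ms
BDP in bits = 1000 * 10^6 * 100 / 1000
BDP in bits = 100000000
BDP in bytes = 100000000 / 8 = 12500000

12500000


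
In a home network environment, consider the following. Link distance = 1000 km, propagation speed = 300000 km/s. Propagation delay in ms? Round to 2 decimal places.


Given: distance = 1000 km, speed = 300000 km/s
Delay = distance / speed = 1000 / 300000 seconds
Delay in ms = 1000 * 1000 / 300000
Delay = 3.3333 ms
Rounded to 2 dp = 3.33 ms

3.33


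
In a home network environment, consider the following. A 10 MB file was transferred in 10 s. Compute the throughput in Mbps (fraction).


Given: file = 10 MB, time = 10 s
File in Mb = 10 * 8 = 80 Mb
Throughput = 80 / 10 Mbps
Throughput = 8 Mbps

8


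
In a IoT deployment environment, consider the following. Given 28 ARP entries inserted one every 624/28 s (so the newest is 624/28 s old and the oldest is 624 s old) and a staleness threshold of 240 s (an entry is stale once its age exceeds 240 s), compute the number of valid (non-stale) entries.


Ages are k * 624/28 s for k = 1..28 (spacing = 22.2857 s).
Entry k is valid iff k * 624/28 <= 240 iff k <= 28 * 240 / 624 = 10.7692
n_valid = floor(10.7692) = 10
(n_stale = 28 - 10 = 18)

10


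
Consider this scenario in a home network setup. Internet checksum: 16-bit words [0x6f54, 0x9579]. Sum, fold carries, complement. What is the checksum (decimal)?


Given words: [0x6f54, 0x9579]
Step 1: Sum all words
Raw sum = 28500 + 38265 = 66765
Step 2: Fold carry: (1229 + 1) = 1230
One's complement = ~1230 & 0xFFFF = 64305

64305


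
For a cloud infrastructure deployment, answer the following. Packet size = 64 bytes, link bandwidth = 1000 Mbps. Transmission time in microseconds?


Given: packet = 64 bytes, bandwidth = 1000 Mbps
Packet in bits = 64 * 8 = 512 bits
Bandwidth = 1000 * 10^6 = 1000000000 bps
Time = 512 / 1000000000 seconds
Time in us = 512 * 10^6 / 1000000000 = 0.512

0.512


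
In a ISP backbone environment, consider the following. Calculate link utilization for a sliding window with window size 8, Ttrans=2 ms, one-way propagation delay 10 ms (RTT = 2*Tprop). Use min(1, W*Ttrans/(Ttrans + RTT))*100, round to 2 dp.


Given: W = 8, Ttrans = 2 ms, RTT = 20 ms (= 2 * Tprop, Tprop = 10 ms)
Cycle time = Ttrans + RTT = 2 + 20 = 22 ms (first packet sent until its ACK returns)
W * Ttrans = 8 * 2 = 16 ms of sending per cycle
W * Ttrans / (Ttrans + RTT) = 16 / 22 = 0.727273
U = min(1, 0.727273) = 0.727273
U% = 72.73%

72.73


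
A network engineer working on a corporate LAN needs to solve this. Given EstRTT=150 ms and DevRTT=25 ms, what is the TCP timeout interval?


Given: EstRTT = 150 ms, DevRTT = 25 ms
Timeout = EstRTT + 4 * DevRTT
4 * DevRTT = 4 * 25 = 100
Timeout = 150 + 100 = 250 ms

250


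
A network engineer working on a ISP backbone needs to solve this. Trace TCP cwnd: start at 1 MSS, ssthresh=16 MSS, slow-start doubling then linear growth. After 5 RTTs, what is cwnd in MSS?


RTT 0: cwnd = 1 MSS (initial)
RTT 1: cwnd = 2 MSS (slow start, doubled)
RTT 2: cwnd = 4 MSS (slow start, doubled)
RTT 3: cwnd = 8 MSS (slow start, doubled)
RTT 4: cwnd = 16 MSS (slow start, doubled)
RTT 5: cwnd = 17 MSS (congestion avoidance, +1)

17


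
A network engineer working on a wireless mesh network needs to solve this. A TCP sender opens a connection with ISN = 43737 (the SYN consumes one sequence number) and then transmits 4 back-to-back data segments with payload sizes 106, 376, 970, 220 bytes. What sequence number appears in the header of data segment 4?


The SYN occupies sequence number ISN = 43737, so the first data byte is ISN + 1 = 43738.
SEQ of data segment i = (ISN + 1) + sum of payload sizes of segments 1..i-1.
Segment 1: SEQ = 43738, payload = 106 bytes
Segment 2: SEQ = 43844, payload = 376 bytes
Segment 3: SEQ = 44220, payload = 970 bytes
Segment 4: SEQ = 45190, payload = 220 bytes
SEQ of segment 4 = 43738 + 106 + 376 + 970 = 45190

45190


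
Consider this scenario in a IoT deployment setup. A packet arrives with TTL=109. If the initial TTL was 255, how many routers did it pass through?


Given: initial TTL = 255, received TTL = 109
Hops = initial TTL - received TTL
Hops = 255 - 109 = 146

146


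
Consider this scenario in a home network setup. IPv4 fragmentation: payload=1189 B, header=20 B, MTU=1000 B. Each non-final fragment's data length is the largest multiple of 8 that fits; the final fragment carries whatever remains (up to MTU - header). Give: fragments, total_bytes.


Max data per non-final fragment = floor((MTU - header)/8)*8 = floor((1000 - 20)/8)*8 = floor(980/8)*8 = 976 B
Final fragment needs no 8-byte alignment: it can carry up to MTU - header = 980 B
Non-final fragments needed = ceil((payload - 980) / 976) = ceil(209/976) = ceil(0.2141) = 1
Number of fragments = 1 + 1 = 2
Fragment sizes (data): 1 * 976 B + 213 B (last, 213 <= 980 OK)
Total bytes sent = payload + n_frags * header = 1189 + 2*20 = 1189 + 40 = 1229 B

2, 1229


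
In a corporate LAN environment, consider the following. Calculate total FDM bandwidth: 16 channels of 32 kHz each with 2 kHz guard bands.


Given: 16 channels, 32 kHz each, guard = 2 kHz
Channel bandwidth = 16 * 32 = 512 kHz
Guard bands = 15 gaps * 2 kHz = 30 kHz
Total = 512 + 30 = 542 kHz

542


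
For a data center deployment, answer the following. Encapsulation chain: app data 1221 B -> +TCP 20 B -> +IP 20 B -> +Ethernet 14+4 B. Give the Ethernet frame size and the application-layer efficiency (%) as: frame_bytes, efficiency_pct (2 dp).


TCP segment = 1221 + 20 = 1241 B
IP packet = 1241 + 20 = 1261 B
Ethernet frame = 1261 + 14 + 4 = 1279 B
Efficiency = app / frame = 1221 / 1279 = 0.954652 = 95.4652% -> 95.47% (2 dp)

1279, 95.47


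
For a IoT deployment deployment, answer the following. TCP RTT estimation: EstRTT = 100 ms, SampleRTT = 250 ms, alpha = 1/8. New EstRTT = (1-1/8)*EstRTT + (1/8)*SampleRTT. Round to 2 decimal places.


Given: EstRTT = 100 ms, SampleRTT = 250 ms, alpha = 1/8
New EstRTT = (1 - alpha) * EstRTT + alpha * SampleRTT
(7/8) * 100 = 87.5
(1/8) * 250 = 31.25
New EstRTT = 87.5 + 31.25 = 118.75 ms -> 118.75 ms (2 dp)

118.75


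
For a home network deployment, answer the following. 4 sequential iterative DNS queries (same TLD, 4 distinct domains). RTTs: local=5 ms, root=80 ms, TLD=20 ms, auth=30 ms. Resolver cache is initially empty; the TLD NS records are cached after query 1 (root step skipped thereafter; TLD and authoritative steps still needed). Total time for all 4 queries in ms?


Lookup 1 (cold cache): local + root + TLD + auth = 5 + 80 + 20 + 30 = 135 ms
Lookups 2..4 (TLD NS cached -> skip root; new domain -> still ask TLD and auth): local + TLD + auth = 5 + 20 + 30 = 55 ms each
Remaining 3 lookups: 3 * 55 = 165 ms
Total = 135 + 165 = 300 ms

300


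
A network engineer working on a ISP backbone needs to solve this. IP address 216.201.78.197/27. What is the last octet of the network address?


Given: IP = 216.201.78.197, prefix = /27
Subnet mask = 255.255.255.224
Last octet of IP: 197
Last octet of mask: 224
Network last octet = 197 AND 224 = 192

192


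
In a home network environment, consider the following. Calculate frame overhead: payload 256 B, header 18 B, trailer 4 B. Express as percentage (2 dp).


Given: payload = 256 B, header = 18 B, trailer = 4 B
Overhead bytes = header + trailer = 18 + 4 = 22
Total frame = payload + overhead = 256 + 22 = 278
Overhead % = 22 / 278 * 100 = 7.9137% -> 7.91% (2 dp)

7.91


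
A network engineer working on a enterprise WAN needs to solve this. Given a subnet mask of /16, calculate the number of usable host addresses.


Given: subnet mask /16
Host bits = 32 - 16 = 16
Total addresses = 2^16 = 65536
Usable hosts = 65536 - 2 (network + broadcast) = 65534

65534


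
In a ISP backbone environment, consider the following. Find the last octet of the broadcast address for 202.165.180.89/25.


Given: IP = 202.165.180.89, prefix = /25
Host bits = 32 - 25 = 7
Network last octet = 89 AND mask = 0
Host part size = 2^7 - 1 = 127
Broadcast last octet = 0 OR 127 = 127

127


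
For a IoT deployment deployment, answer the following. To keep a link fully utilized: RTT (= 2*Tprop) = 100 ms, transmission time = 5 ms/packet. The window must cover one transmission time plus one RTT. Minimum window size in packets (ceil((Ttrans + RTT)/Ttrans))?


Given: Ttrans = 5 ms, RTT = 100 ms (= 2 * Tprop, Tprop = 50 ms)
Time until first ACK returns = Ttrans + RTT = 5 + 100 = 105 ms
Need W * Ttrans >= Ttrans + RTT  ->  W >= (Ttrans + RTT) / Ttrans
(Ttrans + RTT) / Ttrans = 105 / 5 = 21
W_min = ceil(21) = 21

21


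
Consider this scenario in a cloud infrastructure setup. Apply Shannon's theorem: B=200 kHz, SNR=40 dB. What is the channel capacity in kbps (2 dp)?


Given: B = 200 kHz, SNR = 40 dB
SNR linear = 10^(40/10) = 10000
1 + SNR = 10001
log2(10001) = 13.2878566418
C = 200 * 1000 * 13.2878566418 = 2657571.3284 bps
C = 2657.571328 kbps -> 2657.57 kbps (2 dp)

2657.57


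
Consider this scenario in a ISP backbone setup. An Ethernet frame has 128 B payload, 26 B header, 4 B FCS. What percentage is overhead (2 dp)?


Given: payload = 128 B, header = 26 B, trailer = 4 B
Overhead bytes = header + trailer = 26 + 4 = 30
Total frame = payload + overhead = 128 + 30 = 158
Overhead % = 30 / 158 * 100 = 18.9873% -> 18.99% (2 dp)

18.99


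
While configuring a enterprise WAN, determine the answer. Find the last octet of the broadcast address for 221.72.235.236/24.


Given: IP = 221.72.235.236, prefix = /24
Host bits = 32 - 24 = 8
Network last octet = 236 AND mask = 0
Host part size = 2^8 - 1 = 255
Broadcast last octet = 0 OR 255 = 255

255


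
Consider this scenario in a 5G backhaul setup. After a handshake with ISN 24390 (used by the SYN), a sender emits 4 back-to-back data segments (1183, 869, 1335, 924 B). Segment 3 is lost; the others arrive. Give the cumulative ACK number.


SYN uses sequence number 24390; first data byte = ISN + 1 = 24391.
Segment 1: SEQ = 24391, len = 1183 B, covers [24391, 25573]
Segment 2: SEQ = 25574, len = 869 B, covers [25574, 26442]
Segment 3: SEQ = 26443, len = 1335 B, covers [26443, 27777] [LOST]
Segment 4: SEQ = 27778, len = 924 B, covers [27778, 28701]
In-order data received: bytes [24391, 26442] (segments 1..2).
Segment 3 missing -> gap begins at byte 26443; later segments buffered out of order.
Cumulative ACK = next expected in-order byte = 24391 + 1183 + 869 = 26443

26443


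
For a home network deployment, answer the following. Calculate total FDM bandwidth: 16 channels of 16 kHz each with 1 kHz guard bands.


Given: 16 channels, 16 kHz each, guard = 1 kHz
Channel bandwidth = 16 * 16 = 256 kHz
Guard bands = 15 gaps * 1 kHz = 15 kHz
Total = 256 + 15 = 271 kHz

271


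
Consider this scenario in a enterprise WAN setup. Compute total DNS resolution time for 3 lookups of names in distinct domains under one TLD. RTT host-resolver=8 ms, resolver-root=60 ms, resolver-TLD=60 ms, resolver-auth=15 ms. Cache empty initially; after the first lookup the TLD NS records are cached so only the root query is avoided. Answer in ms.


Lookup 1 (cold cache): local + root + TLD + auth = 8 + 60 + 60 + 15 = 143 ms
Lookups 2..3 (TLD NS cached -> skip root; new domain -> still ask TLD and auth): local + TLD + auth = 8 + 60 + 15 = 83 ms each
Remaining 2 lookups: 2 * 83 = 166 ms
Total = 143 + 166 = 309 ms

309


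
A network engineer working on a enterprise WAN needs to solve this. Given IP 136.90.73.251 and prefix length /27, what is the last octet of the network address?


Given: IP = 136.90.73.251, prefix = /27
Subnet mask = 255.255.255.224
Last octet of IP: 251
Last octet of mask: 224
Network last octet = 251 AND 224 = 224

224


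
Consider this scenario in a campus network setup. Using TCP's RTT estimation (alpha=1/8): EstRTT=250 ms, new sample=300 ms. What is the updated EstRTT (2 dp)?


Given: EstRTT = 250 ms, SampleRTT = 300 ms, alpha = 1/8
New EstRTT = (1 - alpha) * EstRTT + alpha * SampleRTT
(7/8) * 250 = 218.75
(1/8) * 300 = 37.5
New EstRTT = 218.75 + 37.5 = 256.25 ms -> 256.25 ms (2 dp)

256.25


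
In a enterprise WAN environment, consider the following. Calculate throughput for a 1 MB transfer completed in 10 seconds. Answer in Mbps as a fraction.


Given: file = 1 MB, time = 10 s
File in Mb = 1 * 8 = 8 Mb
Throughput = 8 / 10 Mbps
Throughput = 4/5 Mbps

4/5


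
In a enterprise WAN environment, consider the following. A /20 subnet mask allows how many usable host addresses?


Given: subnet mask /20
Host bits = 32 - 20 = 12
Total addresses = 2^12 = 4096
Usable hosts = 4096 - 2 (network + broadcast) = 4094

4094


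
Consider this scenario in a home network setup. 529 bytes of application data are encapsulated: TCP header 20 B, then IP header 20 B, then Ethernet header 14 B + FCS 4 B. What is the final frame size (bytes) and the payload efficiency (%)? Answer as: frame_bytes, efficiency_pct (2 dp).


TCP segment = 529 + 20 = 549 B
IP packet = 549 + 20 = 569 B
Ethernet frame = 569 + 14 + 4 = 587 B
Efficiency = app / frame = 529 / 587 = 0.901193 = 90.1193% -> 90.12% (2 dp)

587, 90.12


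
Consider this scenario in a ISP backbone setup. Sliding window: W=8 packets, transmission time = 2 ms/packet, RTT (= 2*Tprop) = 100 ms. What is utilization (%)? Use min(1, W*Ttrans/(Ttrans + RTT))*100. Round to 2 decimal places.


Given: W = 8, Ttrans = 2 ms, RTT = 100 ms (= 2 * Tprop, Tprop = 50 ms)
Cycle time = Ttrans + RTT = 2 + 100 = 102 ms (first packet sent until its ACK returns)
W * Ttrans = 8 * 2 = 16 ms of sending per cycle
W * Ttrans / (Ttrans + RTT) = 16 / 102 = 0.156863
U = min(1, 0.156863) = 0.156863
U% = 15.69%

15.69


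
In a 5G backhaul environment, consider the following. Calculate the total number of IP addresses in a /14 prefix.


Given: CIDR prefix /14
Host bits = 32 - 14 = 18
Total addresses = 2^18 = 262144

262144


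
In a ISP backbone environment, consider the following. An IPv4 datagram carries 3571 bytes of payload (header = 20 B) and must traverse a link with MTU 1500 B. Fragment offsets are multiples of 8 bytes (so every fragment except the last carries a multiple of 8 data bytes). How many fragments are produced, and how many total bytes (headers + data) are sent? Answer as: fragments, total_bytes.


Max data per non-final fragment = floor((MTU - header)/8)*8 = floor((1500 - 20)/8)*8 = floor(1480/8)*8 = 1480 B
Final fragment needs no 8-byte alignment: it can carry up to MTU - header = 1480 B
Non-final fragments needed = ceil((payload - 1480) / 1480) = ceil(2091/1480) = ceil(1.4128) = 2
Number of fragments = 2 + 1 = 3
Fragment sizes (data): 2 * 1480 B + 611 B (last, 611 <= 1480 OK)
Total bytes sent = payload + n_frags * header = 3571 + 3*20 = 3571 + 60 = 3631 B

3, 3631


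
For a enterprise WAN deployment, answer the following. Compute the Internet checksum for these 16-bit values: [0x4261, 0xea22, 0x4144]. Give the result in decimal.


Given words: [0x4261, 0xea22, 0x4144]
Step 1: Sum all words
Raw sum = 16993 + 59938 + 16708 = 93639
Step 2: Fold carry: (28103 + 1) = 28104
One's complement = ~28104 & 0xFFFF = 37431

37431


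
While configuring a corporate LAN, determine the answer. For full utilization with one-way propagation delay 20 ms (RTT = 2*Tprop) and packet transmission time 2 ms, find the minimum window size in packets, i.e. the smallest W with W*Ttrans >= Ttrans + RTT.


Given: Ttrans = 2 ms, RTT = 40 ms (= 2 * Tprop, Tprop = 20 ms)
Time until first ACK returns = Ttrans + RTT = 2 + 40 = 42 ms
Need W * Ttrans >= Ttrans + RTT  ->  W >= (Ttrans + RTT) / Ttrans
(Ttrans + RTT) / Ttrans = 42 / 2 = 21
W_min = ceil(21) = 21

21


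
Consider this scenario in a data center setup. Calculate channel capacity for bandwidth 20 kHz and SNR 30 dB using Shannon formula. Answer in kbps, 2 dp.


Given: B = 20 kHz, SNR = 30 dB
SNR linear = 10^(30/10) = 1000
1 + SNR = 1001
log2(1001) = 9.9672262588
C = 20 * 1000 * 9.9672262588 = 199344.5252 bps
C = 199.344525 kbps -> 199.34 kbps (2 dp)

199.34


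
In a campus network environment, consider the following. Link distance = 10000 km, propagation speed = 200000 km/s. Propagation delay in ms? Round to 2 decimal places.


Given: distance = 10000 km, speed = 200000 km/s
Delay = distance / speed = 10000 / 200000 seconds
Delay in ms = 10000 * 1000 / 200000
Delay = 50.0000 ms
Rounded to 2 dp = 50.00 ms

50.00


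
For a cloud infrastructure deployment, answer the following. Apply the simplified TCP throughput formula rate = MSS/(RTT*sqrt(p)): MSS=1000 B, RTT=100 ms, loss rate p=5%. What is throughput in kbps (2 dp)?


Given: MSS = 1000 bytes, RTT = 100 ms, loss = 5%
RTT in seconds = 100 / 1000 = 0.1
Loss rate = 5% = 0.05
sqrt(loss) = sqrt(0.05) = 0.223606797750
Throughput (bytes/s) = 1000 / (0.1 * 0.223606797750) = 44721.3595
Throughput (kbps) = 44721.3595 * 8 / 1000 = 357.770876 -> 357.77 kbps (2 dp)

357.77


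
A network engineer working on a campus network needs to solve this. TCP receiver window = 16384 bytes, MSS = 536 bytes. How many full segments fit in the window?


Given: RWND = 16384 bytes, MSS = 536 bytes
Full segments = floor(RWND / MSS)
Full segments = floor(16384 / 536)
Full segments = floor(30.5672) = 30

30


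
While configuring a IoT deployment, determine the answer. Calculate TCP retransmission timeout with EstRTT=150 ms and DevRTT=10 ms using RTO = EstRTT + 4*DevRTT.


Given: EstRTT = 150 ms, DevRTT = 10 ms
Timeout = EstRTT + 4 * DevRTT
4 * DevRTT = 4 * 10 = 40
Timeout = 150 + 40 = 190 ms

190


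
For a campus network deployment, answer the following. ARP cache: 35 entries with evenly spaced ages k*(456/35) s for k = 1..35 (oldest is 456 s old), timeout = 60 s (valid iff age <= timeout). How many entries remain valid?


Ages are k * 456/35 s for k = 1..35 (spacing = 13.0286 s).
Entry k is valid iff k * 456/35 <= 60 iff k <= 35 * 60 / 456 = 4.6053
n_valid = floor(4.6053) = 4
(n_stale = 35 - 4 = 31)

4


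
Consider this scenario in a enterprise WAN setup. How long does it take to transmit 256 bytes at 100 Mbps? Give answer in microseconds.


Given: packet = 256 bytes, bandwidth = 100 Mbps
Packet in bits = 256 * 8 = 2048 bits
Bandwidth = 100 * 10^6 = 100000000 bps
Time = 2048 / 100000000 seconds
Time in us = 2048 * 10^6 / 100000000 = 20.48

20.48


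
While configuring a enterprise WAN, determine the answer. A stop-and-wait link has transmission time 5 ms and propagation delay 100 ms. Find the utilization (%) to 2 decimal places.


Given: Ttrans = 5 ms, Tprop = 100 ms
RTT = 2 * Tprop = 2 * 100 = 200 ms
U = Ttrans / (Ttrans + RTT)
U = 5 / (5 + 200)
U = 5 / 205 = 0.02439
U% = 2.44%

2.44


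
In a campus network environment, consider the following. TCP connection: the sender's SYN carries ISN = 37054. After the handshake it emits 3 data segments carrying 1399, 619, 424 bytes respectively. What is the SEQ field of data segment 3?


The SYN occupies sequence number ISN = 37054, so the first data byte is ISN + 1 = 37055.
SEQ of data segment i = (ISN + 1) + sum of payload sizes of segments 1..i-1.
Segment 1: SEQ = 37055, payload = 1399 bytes
Segment 2: SEQ = 38454, payload = 619 bytes
Segment 3: SEQ = 39073, payload = 424 bytes
SEQ of segment 3 = 37055 + 1399 + 619 = 39073

39073


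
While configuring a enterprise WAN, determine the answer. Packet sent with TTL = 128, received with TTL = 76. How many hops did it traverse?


Given: initial TTL = 128, received TTL = 76
Hops = initial TTL - received TTL
Hops = 128 - 76 = 52

52


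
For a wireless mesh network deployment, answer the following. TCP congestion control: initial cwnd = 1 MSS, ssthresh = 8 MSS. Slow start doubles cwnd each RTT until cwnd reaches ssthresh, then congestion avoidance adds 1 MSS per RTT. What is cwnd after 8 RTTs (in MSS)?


RTT 0: cwnd = 1 MSS (initial)
RTT 1: cwnd = 2 MSS (slow start, doubled)
RTT 2: cwnd = 4 MSS (slow start, doubled)
RTT 3: cwnd = 8 MSS (slow start, doubled)
RTT 4: cwnd = 9 MSS (congestion avoidance, +1)
RTT 5: cwnd = 10 MSS (congestion avoidance, +1)
RTT 6: cwnd = 11 MSS (congestion avoidance, +1)
RTT 7: cwnd = 12 MSS (congestion avoidance, +1)
RTT 8: cwnd = 13 MSS (congestion avoidance, +1)

13
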